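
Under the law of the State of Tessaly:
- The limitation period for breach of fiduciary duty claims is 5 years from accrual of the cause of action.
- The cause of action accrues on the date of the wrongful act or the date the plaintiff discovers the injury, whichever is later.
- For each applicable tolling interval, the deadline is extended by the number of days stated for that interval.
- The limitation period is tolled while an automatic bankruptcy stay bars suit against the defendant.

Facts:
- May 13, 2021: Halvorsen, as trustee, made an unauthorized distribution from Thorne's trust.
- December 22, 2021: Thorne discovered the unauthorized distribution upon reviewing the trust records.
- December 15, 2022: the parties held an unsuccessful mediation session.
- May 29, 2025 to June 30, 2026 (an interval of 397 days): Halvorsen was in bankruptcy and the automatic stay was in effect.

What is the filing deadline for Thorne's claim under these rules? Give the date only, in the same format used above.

Because discovery on December 22, 2021 post-dates the May 13, 2021 act, accrual under the later-of rule falls on December 22, 2021.
5 years from December 22, 2021 is December 22, 2026.
Because the automatic bankruptcy stay ran from May 29, 2025 to June 30, 2026, the deadline is extended by 397 days to January 23, 2028.
The other events in the timeline have no effect on the limitation period under the stated rules.

January 23, 2028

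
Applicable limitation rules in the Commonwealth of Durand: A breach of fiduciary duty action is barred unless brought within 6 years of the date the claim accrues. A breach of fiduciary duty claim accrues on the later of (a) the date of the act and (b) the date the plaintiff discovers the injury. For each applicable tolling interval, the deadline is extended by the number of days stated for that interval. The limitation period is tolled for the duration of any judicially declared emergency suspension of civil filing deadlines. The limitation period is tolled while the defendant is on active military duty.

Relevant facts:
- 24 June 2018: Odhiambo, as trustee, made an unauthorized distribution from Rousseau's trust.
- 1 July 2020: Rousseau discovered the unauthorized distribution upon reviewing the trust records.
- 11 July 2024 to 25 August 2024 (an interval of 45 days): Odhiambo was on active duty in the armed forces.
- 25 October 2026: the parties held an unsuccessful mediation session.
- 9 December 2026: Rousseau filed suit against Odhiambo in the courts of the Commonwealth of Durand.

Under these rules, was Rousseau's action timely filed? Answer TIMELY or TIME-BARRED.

The claim accrued on 1 July 2020 — the later of the 24 June 2018 act and the 1 July 2020 discovery.
Adding the 6 years base period to 1 July 2020 gives a deadline of 1 July 2026, before any tolling.
The defendant's active military service from 11 July 2024 to 25 August 2024 tolled the period for 45 days, extending the deadline to 15 August 2026.
The other events in the timeline have no effect on the limitation period under the stated rules.
Rousseau filed on 9 December 2026, after the 15 August 2026 deadline, so the action is time-barred.

TIME-BARRED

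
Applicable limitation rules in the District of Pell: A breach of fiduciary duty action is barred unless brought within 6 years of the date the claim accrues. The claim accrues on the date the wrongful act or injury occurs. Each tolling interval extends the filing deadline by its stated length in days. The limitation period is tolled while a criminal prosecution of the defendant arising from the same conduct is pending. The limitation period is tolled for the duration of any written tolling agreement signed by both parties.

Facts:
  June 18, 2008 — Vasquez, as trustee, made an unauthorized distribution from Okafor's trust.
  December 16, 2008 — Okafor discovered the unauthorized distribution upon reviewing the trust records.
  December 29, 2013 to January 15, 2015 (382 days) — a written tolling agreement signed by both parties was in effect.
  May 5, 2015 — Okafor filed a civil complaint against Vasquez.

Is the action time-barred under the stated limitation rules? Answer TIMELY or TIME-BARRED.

TIMELY

The claim accrued on June 18, 2008, when the wrongful act occurred; under the stated occurrence rule the December 16, 2008 discovery does not delay accrual.
Adding the 6 years base period to June 18, 2008 gives a deadline of June 18, 2014, before any tolling.
The period was tolled for 382 days by the written tolling agreement (December 29, 2013 to January 15, 2015), pushing the deadline to July 5, 2015.
Okafor filed on May 5, 2015, before the July 5, 2015 deadline, so the action is timely.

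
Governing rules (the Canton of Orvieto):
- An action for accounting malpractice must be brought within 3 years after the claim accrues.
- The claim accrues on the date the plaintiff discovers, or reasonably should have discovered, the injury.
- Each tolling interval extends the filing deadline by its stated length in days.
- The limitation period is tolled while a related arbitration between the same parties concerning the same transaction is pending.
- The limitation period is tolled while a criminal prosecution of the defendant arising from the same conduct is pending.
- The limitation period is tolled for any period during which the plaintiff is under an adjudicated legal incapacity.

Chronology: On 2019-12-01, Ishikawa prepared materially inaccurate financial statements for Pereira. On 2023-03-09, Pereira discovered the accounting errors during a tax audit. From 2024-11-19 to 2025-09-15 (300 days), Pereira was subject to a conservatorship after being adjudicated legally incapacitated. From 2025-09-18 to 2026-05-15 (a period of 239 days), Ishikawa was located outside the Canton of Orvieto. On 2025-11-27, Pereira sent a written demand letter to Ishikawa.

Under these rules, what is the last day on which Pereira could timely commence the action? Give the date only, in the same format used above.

2027-01-03

The claim did not accrue until Pereira discovered the injury on 2023-03-09; the 2019-12-01 act date does not start the clock under the stated rule.
3 years from 2023-03-09 is 2026-03-09.
The plaintiff's legal incapacity from 2024-11-19 to 2025-09-15 tolled the period for 300 days, extending the deadline to 2027-01-03.
The defendant's absence from the jurisdiction from 2025-09-18 to 2026-05-15 does not toll the period, because no stated rule makes the defendant's absence a tolling event.
Nothing else in the chronology tolls or restarts the period.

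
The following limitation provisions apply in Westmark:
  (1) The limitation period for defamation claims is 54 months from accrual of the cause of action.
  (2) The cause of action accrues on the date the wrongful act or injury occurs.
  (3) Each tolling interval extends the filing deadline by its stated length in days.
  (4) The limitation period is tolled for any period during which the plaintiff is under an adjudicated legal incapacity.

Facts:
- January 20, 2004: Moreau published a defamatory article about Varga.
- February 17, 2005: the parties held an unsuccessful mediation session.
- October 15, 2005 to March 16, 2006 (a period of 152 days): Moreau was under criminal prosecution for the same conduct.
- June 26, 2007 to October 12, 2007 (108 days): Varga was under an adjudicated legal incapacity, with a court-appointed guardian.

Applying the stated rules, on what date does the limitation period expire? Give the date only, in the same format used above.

The limitation period began to run on January 20, 2004.
The untolled deadline — 54 months after January 20, 2004 — is July 20, 2008.
The period was tolled for 108 days by the plaintiff's legal incapacity (June 26, 2007 to October 12, 2007), pushing the deadline to November 5, 2008.
The pending criminal prosecution from October 15, 2005 to March 16, 2006 does not toll the period, because no stated rule makes a criminal prosecution a tolling event.
The other events in the timeline have no effect on the limitation period under the stated rules.

November 5, 2008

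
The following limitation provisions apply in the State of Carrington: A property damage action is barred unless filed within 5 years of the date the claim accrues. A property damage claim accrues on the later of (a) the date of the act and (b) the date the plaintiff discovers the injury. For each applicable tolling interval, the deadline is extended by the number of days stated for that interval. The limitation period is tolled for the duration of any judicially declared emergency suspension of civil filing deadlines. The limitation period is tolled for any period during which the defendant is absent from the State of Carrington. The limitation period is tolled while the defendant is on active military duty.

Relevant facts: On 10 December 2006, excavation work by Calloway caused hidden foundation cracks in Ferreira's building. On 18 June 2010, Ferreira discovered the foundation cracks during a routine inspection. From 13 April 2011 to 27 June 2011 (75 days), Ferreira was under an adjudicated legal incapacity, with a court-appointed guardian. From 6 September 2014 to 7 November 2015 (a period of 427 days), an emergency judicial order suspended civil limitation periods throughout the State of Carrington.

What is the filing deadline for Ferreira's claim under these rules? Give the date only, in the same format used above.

18 August 2016

The claim accrued on 18 June 2010 — the later of the 10 December 2006 act and the 18 June 2010 discovery.
Adding the 5 years base period to 18 June 2010 gives a deadline of 18 June 2015, before any tolling.
The period was tolled for 427 days by the emergency suspension of filing deadlines (6 September 2014 to 7 November 2015), pushing the deadline to 18 August 2016.
Although the plaintiff's incapacity ran from 13 April 2011 to 27 June 2011, the stated rules do not make that a tolling event, so it is disregarded.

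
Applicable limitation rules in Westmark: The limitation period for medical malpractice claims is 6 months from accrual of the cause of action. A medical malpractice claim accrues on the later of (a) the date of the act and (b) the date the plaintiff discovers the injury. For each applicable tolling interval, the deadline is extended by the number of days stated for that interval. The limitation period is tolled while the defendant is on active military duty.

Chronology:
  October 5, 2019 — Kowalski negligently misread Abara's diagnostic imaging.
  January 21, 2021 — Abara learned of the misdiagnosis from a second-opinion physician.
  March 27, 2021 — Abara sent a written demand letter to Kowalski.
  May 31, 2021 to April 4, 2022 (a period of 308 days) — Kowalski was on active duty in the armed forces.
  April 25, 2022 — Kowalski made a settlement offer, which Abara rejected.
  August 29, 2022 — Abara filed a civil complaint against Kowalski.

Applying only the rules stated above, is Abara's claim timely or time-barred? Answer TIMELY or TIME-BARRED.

Because discovery on January 21, 2021 post-dates the October 5, 2019 act, accrual under the later-of rule falls on January 21, 2021.
Adding the 6 months base period to January 21, 2021 gives a deadline of July 21, 2021, before any tolling.
The defendant's active military service from May 31, 2021 to April 4, 2022 tolled the period for 308 days, extending the deadline to May 25, 2022.
None of the other events listed affects the running of the period under the stated rules.
The August 29, 2022 filing falls after the May 25, 2022 deadline; the claim is time-barred.

TIME-BARRED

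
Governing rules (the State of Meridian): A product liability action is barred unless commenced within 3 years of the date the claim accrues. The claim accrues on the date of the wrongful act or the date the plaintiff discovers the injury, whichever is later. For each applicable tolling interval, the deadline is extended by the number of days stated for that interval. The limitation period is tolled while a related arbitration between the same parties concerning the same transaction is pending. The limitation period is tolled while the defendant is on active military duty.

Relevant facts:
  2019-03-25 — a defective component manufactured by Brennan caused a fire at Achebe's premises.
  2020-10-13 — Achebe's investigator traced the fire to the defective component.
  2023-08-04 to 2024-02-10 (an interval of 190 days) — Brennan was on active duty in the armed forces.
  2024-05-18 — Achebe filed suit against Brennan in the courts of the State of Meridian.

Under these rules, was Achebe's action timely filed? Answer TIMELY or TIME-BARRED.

Taking the later of the act (2019-03-25) and discovery (2020-10-13), the claim accrued on 2020-10-13.
Adding the 3 years base period to 2020-10-13 gives a deadline of 2023-10-13, before any tolling.
The period was tolled for 190 days by the defendant's active military service (2023-08-04 to 2024-02-10), pushing the deadline to 2024-04-20.
Filing on 2024-05-18 missed the 2024-04-20 deadline — the action is time-barred.

TIME-BARRED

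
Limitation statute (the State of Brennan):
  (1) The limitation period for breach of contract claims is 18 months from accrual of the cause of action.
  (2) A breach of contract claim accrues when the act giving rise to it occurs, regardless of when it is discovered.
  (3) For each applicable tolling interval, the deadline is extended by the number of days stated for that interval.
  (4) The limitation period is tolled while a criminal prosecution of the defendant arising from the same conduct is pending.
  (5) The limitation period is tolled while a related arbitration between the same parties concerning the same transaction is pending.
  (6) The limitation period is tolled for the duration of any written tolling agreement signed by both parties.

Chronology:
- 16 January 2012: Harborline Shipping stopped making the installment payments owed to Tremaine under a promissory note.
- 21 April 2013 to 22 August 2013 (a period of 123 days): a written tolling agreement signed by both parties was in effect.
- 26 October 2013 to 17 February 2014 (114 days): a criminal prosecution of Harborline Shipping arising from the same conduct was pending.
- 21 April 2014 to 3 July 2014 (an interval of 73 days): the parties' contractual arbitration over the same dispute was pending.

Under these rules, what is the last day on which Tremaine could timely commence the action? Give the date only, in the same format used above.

10 March 2014

The limitation period began to run on 16 January 2012.
The untolled deadline — 18 months after 16 January 2012 — is 16 July 2013.
The period was tolled for 123 days by the written tolling agreement (21 April 2013 to 22 August 2013), pushing the deadline to 16 November 2013.
Because the pending criminal prosecution ran from 26 October 2013 to 17 February 2014, the deadline is extended by 114 days to 10 March 2014.
The pending related arbitration starting 21 April 2014 came too late — the period had run on 10 March 2014 — and so does not extend the deadline.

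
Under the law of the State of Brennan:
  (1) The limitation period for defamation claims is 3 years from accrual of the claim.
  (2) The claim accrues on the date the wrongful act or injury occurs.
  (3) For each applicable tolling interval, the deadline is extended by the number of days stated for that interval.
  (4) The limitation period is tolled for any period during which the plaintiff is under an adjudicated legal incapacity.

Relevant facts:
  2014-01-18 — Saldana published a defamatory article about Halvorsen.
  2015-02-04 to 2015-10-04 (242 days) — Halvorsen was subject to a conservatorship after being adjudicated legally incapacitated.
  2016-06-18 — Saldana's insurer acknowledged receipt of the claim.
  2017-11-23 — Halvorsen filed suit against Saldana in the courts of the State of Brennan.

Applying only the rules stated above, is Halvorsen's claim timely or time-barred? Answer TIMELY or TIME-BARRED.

The claim accrued on 2014-01-18, when the wrongful act occurred.
3 years from 2014-01-18 is 2017-01-18.
The plaintiff's legal incapacity from 2015-02-04 to 2015-10-04 tolled the period for 242 days, extending the deadline to 2017-09-17.
None of the other events listed affects the running of the period under the stated rules.
Filing on 2017-11-23 missed the 2017-09-17 deadline — the action is time-barred.

TIME-BARRED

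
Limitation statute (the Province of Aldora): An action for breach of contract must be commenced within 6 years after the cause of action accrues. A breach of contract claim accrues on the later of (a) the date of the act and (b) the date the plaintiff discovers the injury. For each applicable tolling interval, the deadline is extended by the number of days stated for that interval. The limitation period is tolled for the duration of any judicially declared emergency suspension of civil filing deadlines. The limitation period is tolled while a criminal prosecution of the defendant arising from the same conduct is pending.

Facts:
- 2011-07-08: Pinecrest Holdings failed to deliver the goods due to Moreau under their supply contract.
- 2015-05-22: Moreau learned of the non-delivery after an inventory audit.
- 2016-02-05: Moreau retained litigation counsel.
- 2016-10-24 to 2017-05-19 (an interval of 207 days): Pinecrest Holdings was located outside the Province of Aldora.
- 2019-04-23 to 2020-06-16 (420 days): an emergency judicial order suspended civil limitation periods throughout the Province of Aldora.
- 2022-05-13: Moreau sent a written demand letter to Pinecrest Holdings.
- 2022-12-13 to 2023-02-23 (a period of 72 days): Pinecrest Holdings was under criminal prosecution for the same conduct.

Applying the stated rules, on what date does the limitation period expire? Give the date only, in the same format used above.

Taking the later of the act (2011-07-08) and discovery (2015-05-22), the claim accrued on 2015-05-22.
6 years from 2015-05-22 is 2021-05-22.
Because the emergency suspension of filing deadlines ran from 2019-04-23 to 2020-06-16, the deadline is extended by 420 days to 2022-07-16.
The pending criminal prosecution starting 2022-12-13 came too late — the period had run on 2022-07-16 — and so does not extend the deadline.
Although the defendant's absence ran from 2016-10-24 to 2017-05-19, the stated rules do not make that a tolling event, so it is disregarded.
The other events in the timeline have no effect on the limitation period under the stated rules.

2022-07-16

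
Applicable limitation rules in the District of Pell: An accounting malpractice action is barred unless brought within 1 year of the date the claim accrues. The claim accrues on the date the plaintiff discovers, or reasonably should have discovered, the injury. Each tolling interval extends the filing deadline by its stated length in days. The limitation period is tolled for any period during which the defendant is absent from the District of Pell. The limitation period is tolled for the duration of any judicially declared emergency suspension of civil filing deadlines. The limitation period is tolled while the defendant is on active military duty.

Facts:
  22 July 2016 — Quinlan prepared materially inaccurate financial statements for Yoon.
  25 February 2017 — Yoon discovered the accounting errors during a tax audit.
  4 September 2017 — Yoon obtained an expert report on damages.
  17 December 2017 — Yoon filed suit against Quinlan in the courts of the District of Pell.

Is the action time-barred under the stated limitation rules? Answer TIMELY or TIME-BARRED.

Accrual is tied to discovery, so the period began on 25 February 2017 rather than on 22 July 2016 when the act occurred.
1 year from 25 February 2017 is 25 February 2018.
The other events in the timeline have no effect on the limitation period under the stated rules.
Filing on 17 December 2017 beat the 25 February 2018 deadline — the action is timely.

TIMELY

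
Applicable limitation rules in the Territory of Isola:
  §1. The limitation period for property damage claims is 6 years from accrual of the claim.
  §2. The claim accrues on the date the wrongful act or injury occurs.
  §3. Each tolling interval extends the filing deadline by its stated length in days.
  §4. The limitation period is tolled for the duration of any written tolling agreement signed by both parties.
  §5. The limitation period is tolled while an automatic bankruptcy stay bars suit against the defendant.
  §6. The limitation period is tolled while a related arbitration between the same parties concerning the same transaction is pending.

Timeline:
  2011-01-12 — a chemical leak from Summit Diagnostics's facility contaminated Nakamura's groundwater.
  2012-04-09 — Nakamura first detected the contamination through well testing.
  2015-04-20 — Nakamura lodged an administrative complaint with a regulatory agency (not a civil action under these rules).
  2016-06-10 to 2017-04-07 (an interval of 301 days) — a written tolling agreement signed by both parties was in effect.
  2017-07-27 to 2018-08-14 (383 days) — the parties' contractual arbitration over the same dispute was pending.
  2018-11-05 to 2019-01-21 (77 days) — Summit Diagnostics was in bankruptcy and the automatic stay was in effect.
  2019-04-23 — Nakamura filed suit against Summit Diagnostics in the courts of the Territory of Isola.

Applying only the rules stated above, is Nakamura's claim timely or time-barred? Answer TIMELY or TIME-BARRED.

TIME-BARRED

Because the rule ties accrual to occurrence, the claim accrued on 2011-01-12, not on the 2012-04-09 discovery date.
The untolled deadline — 6 years after 2011-01-12 — is 2017-01-12.
The period was tolled for 301 days by the written tolling agreement (2016-06-10 to 2017-04-07), pushing the deadline to 2017-11-09.
The period was tolled for 383 days by the pending related arbitration (2017-07-27 to 2018-08-14), pushing the deadline to 2018-11-27.
The automatic bankruptcy stay from 2018-11-05 to 2019-01-21 tolled the period for 77 days, extending the deadline to 2019-02-12.
None of the other events listed affects the running of the period under the stated rules.
The 2019-04-23 filing falls after the 2019-02-12 deadline; the claim is time-barred.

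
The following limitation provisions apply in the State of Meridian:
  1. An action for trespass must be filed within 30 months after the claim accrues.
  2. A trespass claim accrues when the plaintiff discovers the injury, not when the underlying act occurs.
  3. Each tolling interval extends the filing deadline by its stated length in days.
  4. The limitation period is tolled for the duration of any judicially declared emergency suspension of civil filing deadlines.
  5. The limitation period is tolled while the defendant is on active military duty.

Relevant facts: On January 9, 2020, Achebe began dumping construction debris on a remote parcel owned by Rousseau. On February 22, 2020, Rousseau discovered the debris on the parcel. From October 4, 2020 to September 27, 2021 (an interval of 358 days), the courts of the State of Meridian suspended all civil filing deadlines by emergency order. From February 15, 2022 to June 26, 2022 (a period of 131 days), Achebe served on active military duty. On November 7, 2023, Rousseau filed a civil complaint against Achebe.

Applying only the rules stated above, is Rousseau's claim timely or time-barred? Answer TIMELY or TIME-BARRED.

The claim did not accrue until Rousseau discovered the injury on February 22, 2020; the January 9, 2020 act date does not start the clock under the stated rule.
Adding the 30 months base period to February 22, 2020 gives a deadline of August 22, 2022, before any tolling.
The period was tolled for 358 days by the emergency suspension of filing deadlines (October 4, 2020 to September 27, 2021), pushing the deadline to August 15, 2023.
The period was tolled for 131 days by the defendant's active military service (February 15, 2022 to June 26, 2022), pushing the deadline to December 24, 2023.
The November 7, 2023 filing precedes the December 24, 2023 deadline; the claim is timely.

TIMELY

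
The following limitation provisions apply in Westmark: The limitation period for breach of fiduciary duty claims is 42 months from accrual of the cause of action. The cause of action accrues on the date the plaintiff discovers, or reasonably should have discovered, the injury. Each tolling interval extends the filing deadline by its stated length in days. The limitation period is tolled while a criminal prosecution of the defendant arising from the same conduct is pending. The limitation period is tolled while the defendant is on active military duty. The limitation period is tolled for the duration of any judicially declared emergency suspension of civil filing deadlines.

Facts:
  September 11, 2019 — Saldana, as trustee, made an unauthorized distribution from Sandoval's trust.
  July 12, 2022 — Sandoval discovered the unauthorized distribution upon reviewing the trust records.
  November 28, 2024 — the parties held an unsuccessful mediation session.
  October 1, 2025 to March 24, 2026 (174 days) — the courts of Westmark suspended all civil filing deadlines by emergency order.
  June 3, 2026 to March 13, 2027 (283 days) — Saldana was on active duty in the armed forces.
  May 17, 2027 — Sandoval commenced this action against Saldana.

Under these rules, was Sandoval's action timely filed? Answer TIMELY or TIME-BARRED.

Accrual is tied to discovery, so the period began on July 12, 2022 rather than on September 11, 2019 when the act occurred.
Adding the 42 months base period to July 12, 2022 gives a deadline of January 12, 2026, before any tolling.
The emergency suspension of filing deadlines from October 1, 2025 to March 24, 2026 tolled the period for 174 days, extending the deadline to July 5, 2026.
Because the defendant's active military service ran from June 3, 2026 to March 13, 2027, the deadline is extended by 283 days to April 14, 2027.
None of the other events listed affects the running of the period under the stated rules.
Sandoval filed on May 17, 2027, after the April 14, 2027 deadline, so the action is time-barred.

TIME-BARRED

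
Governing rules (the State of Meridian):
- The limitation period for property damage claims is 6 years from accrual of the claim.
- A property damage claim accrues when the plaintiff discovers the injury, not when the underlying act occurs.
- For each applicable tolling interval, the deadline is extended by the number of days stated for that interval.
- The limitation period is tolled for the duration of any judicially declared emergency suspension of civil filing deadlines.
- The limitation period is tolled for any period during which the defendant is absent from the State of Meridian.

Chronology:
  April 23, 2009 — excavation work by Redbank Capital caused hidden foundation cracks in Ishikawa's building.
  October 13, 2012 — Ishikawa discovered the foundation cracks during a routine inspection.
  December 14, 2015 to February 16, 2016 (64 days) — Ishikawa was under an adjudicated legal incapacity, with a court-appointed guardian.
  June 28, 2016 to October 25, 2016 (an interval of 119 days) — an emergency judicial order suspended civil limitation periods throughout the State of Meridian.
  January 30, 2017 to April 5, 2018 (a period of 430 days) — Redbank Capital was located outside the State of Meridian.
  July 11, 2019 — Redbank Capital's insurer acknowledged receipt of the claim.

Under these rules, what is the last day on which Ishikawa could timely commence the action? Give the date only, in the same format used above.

April 14, 2020

Accrual is tied to discovery, so the period began on October 13, 2012 rather than on April 23, 2009 when the act occurred.
Adding the 6 years base period to October 13, 2012 gives a deadline of October 13, 2018, before any tolling.
Because the emergency suspension of filing deadlines ran from June 28, 2016 to October 25, 2016, the deadline is extended by 119 days to February 9, 2019.
Because the defendant's absence from the jurisdiction ran from January 30, 2017 to April 5, 2018, the deadline is extended by 430 days to April 14, 2020.
No stated provision tolls the period for the plaintiff's incapacity, so the interval from December 14, 2015 to February 16, 2016 has no effect on the deadline.
Nothing else in the chronology tolls or restarts the period.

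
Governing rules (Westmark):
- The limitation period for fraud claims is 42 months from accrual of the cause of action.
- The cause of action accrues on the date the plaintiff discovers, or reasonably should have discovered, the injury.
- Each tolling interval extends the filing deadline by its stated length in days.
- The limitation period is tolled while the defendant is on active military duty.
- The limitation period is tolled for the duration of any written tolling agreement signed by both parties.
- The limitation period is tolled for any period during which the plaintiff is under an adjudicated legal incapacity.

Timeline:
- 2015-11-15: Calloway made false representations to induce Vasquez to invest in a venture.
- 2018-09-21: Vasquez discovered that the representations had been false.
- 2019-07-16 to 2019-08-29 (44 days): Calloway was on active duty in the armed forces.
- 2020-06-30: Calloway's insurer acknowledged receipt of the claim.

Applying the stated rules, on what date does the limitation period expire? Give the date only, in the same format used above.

2022-05-04

The claim did not accrue until Vasquez discovered the injury on 2018-09-21; the 2015-11-15 act date does not start the clock under the stated rule.
42 months from 2018-09-21 is 2022-03-21.
The period was tolled for 44 days by the defendant's active military service (2019-07-16 to 2019-08-29), pushing the deadline to 2022-05-04.
Nothing else in the chronology tolls or restarts the period.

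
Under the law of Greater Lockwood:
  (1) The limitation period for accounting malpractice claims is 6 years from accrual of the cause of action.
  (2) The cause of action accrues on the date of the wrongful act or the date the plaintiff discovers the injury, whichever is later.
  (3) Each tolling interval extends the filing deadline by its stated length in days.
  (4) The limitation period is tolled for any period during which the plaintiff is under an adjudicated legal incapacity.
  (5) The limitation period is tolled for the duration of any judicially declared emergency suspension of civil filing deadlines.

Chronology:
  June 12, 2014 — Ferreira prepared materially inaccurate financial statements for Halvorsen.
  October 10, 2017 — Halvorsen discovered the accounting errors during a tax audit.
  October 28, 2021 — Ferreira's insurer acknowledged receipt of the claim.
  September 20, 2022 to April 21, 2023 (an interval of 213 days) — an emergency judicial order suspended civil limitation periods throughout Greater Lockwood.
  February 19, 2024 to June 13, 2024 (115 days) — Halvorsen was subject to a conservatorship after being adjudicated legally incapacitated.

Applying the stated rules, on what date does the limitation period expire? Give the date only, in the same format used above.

September 2, 2024

Taking the later of the act (June 12, 2014) and discovery (October 10, 2017), the claim accrued on October 10, 2017.
Adding the 6 years base period to October 10, 2017 gives a deadline of October 10, 2023, before any tolling.
Because the emergency suspension of filing deadlines ran from September 20, 2022 to April 21, 2023, the deadline is extended by 213 days to May 10, 2024.
Because the plaintiff's legal incapacity ran from February 19, 2024 to June 13, 2024, the deadline is extended by 115 days to September 2, 2024.
None of the other events listed affects the running of the period under the stated rules.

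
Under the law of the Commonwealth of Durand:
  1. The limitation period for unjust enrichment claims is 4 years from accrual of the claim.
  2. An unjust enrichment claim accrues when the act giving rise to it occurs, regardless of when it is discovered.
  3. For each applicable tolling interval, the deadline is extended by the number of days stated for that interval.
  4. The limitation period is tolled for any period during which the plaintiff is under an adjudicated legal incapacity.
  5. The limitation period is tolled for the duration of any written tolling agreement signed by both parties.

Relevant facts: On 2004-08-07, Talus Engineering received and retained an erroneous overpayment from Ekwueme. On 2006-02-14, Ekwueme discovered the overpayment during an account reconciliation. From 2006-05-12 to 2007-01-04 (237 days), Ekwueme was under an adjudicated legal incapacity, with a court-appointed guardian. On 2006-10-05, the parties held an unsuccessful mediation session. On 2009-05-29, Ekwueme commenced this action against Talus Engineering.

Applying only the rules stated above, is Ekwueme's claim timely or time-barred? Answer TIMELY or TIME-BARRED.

TIME-BARRED

Because the rule ties accrual to occurrence, the claim accrued on 2004-08-07, not on the 2006-02-14 discovery date.
Adding the 4 years base period to 2004-08-07 gives a deadline of 2008-08-07, before any tolling.
Because the plaintiff's legal incapacity ran from 2006-05-12 to 2007-01-04, the deadline is extended by 237 days to 2009-04-01.
None of the other events listed affects the running of the period under the stated rules.
Ekwueme filed on 2009-05-29, after the 2009-04-01 deadline, so the action is time-barred.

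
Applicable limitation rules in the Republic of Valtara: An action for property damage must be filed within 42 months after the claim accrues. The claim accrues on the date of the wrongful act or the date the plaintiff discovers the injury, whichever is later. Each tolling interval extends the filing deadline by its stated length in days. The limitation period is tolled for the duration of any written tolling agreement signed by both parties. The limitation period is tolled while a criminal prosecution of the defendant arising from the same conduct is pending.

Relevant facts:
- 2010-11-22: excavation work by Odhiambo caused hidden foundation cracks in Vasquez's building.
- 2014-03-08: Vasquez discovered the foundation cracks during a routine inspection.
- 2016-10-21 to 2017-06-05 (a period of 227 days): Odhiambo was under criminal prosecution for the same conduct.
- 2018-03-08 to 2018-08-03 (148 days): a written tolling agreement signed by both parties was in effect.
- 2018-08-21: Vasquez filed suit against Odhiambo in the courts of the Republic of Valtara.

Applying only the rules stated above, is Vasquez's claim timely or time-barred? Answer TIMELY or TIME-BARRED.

TIMELY

Taking the later of the act (2010-11-22) and discovery (2014-03-08), the claim accrued on 2014-03-08.
42 months from 2014-03-08 is 2017-09-08.
The period was tolled for 227 days by the pending criminal prosecution (2016-10-21 to 2017-06-05), pushing the deadline to 2018-04-23.
Because the written tolling agreement ran from 2018-03-08 to 2018-08-03, the deadline is extended by 148 days to 2018-09-18.
Vasquez filed on 2018-08-21, before the 2018-09-18 deadline, so the action is timely.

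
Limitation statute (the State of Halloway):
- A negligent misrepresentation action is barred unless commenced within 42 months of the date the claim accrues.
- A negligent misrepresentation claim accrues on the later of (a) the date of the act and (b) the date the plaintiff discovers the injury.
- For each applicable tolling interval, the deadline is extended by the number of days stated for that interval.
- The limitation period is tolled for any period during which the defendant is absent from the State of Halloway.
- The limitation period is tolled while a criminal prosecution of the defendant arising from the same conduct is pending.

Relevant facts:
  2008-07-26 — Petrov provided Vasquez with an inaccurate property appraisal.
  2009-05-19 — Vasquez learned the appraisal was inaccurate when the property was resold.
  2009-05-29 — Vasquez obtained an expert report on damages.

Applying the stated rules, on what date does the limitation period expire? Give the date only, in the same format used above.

2012-11-19

The claim accrued on 2009-05-19 — the later of the 2008-07-26 act and the 2009-05-19 discovery.
42 months from 2009-05-19 is 2012-11-19.
The other events in the timeline have no effect on the limitation period under the stated rules.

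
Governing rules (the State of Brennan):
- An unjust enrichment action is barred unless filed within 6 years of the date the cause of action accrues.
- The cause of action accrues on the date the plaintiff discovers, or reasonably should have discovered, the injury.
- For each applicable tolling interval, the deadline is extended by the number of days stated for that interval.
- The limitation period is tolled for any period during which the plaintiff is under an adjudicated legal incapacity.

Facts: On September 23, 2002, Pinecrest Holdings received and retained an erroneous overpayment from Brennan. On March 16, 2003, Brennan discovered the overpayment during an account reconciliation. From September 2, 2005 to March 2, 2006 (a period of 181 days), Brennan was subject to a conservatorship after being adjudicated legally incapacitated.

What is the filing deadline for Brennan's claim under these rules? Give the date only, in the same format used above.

September 13, 2009

The claim did not accrue until Brennan discovered the injury on March 16, 2003; the September 23, 2002 act date does not start the clock under the stated rule.
Adding the 6 years base period to March 16, 2003 gives a deadline of March 16, 2009, before any tolling.
The period was tolled for 181 days by the plaintiff's legal incapacity (September 2, 2005 to March 2, 2006), pushing the deadline to September 13, 2009.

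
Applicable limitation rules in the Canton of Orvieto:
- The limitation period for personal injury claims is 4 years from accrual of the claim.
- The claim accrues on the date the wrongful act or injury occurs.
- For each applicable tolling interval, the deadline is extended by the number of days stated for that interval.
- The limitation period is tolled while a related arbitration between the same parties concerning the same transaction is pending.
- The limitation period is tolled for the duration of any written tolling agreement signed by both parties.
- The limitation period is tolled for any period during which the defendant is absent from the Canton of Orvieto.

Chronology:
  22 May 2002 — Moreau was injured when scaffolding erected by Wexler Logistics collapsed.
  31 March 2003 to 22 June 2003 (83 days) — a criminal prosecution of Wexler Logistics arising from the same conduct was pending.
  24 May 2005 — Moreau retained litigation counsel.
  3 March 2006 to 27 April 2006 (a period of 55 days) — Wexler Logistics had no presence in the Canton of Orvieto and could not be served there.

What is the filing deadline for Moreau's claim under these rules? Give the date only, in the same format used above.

16 July 2006

The claim accrued on 22 May 2002, when the wrongful act occurred.
Adding the 4 years base period to 22 May 2002 gives a deadline of 22 May 2006, before any tolling.
Because the defendant's absence from the jurisdiction ran from 3 March 2006 to 27 April 2006, the deadline is extended by 55 days to 16 July 2006.
The pending criminal prosecution from 31 March 2003 to 22 June 2003 does not toll the period, because no stated rule makes a criminal prosecution a tolling event.
None of the other events listed affects the running of the period under the stated rules.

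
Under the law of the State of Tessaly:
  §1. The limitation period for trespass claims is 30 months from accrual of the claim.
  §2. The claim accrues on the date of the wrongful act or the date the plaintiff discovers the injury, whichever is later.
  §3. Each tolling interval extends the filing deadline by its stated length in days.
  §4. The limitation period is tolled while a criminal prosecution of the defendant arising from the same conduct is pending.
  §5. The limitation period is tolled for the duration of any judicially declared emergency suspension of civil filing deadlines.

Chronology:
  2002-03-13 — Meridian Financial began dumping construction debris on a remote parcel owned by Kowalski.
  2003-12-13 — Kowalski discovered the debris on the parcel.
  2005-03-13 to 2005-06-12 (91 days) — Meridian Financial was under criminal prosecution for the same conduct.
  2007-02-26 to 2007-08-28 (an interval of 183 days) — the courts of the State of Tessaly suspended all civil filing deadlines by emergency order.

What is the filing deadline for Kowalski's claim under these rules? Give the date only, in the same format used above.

2006-09-12

Taking the later of the act (2002-03-13) and discovery (2003-12-13), the claim accrued on 2003-12-13.
The untolled deadline — 30 months after 2003-12-13 — is 2006-06-13.
Because the pending criminal prosecution ran from 2005-03-13 to 2005-06-12, the deadline is extended by 91 days to 2006-09-12.
The emergency suspension of filing deadlines from 2007-02-26 to 2007-08-28 began after the period had already run on 2006-09-12, so it has no tolling effect.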